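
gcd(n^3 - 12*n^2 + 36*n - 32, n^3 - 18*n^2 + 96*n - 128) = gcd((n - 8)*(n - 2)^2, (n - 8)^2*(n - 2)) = n^2 - 10*n + 16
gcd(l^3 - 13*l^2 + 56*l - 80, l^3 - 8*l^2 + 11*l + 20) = l^2 - 9*l + 20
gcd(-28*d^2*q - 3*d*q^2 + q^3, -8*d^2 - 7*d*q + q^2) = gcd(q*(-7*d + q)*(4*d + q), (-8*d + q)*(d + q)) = 1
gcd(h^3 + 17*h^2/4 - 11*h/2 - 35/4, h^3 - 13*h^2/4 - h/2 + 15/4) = h + 1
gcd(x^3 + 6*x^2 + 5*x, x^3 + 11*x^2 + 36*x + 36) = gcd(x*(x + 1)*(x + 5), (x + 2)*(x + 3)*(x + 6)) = 1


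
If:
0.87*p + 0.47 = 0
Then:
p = -0.54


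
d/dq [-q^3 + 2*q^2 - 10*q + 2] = -3*q^2 + 4*q - 10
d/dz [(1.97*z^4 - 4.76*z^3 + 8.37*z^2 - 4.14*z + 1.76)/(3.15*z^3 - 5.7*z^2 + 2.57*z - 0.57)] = (6.2055*z^6 - 22.458*z^5 + 15.9552*z^4 - 2.876*z^3 - 10.5795*z^2 + 10.5222*z - 2.1634)/(9.9225*z^6 - 35.91*z^5 + 48.681*z^4 - 32.889*z^3 + 13.1029*z^2 - 2.9298*z + 0.3249)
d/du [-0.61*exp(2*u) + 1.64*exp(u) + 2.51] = (1.64 - 1.22*exp(u))*exp(u)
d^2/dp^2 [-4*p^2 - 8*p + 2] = -8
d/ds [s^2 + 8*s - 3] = 2*s + 8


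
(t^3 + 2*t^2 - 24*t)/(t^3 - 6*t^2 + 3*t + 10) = t*(t^2 + 2*t - 24)/(t^3 - 6*t^2 + 3*t + 10)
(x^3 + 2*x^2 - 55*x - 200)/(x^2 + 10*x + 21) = (x^3 + 2*x^2 - 55*x - 200)/(x^2 + 10*x + 21)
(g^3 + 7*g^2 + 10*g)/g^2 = g + 7 + 10/g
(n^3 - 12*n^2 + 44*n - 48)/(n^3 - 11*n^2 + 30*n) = (n^2 - 6*n + 8)/(n*(n - 5))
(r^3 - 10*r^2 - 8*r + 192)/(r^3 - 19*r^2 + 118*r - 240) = (r + 4)/(r - 5)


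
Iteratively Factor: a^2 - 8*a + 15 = (a - 3)*(a - 5)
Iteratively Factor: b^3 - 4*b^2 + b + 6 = (b - 2)*(b^2 - 2*b - 3) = (b - 2)*(b + 1)*(b - 3)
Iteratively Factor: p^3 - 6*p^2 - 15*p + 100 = (p - 5)*(p^2 - p - 20) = (p - 5)^2*(p + 4)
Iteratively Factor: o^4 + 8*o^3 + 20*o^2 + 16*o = (o + 2)*(o^3 + 6*o^2 + 8*o) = (o + 2)*(o + 4)*(o^2 + 2*o) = o*(o + 2)*(o + 4)*(o + 2)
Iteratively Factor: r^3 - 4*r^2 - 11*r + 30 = (r + 3)*(r^2 - 7*r + 10) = (r - 2)*(r + 3)*(r - 5)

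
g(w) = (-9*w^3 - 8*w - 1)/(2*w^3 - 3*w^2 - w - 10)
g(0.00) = 0.10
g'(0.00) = 0.79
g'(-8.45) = 0.06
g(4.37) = -8.26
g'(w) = (-27*w^2 - 8)/(2*w^3 - 3*w^2 - w - 10) + (-6*w^2 + 6*w + 1)*(-9*w^3 - 8*w - 1)/(2*w^3 - 3*w^2 - w - 10)^2 = (27*w^4 + 50*w^3 + 252*w^2 - 6*w + 79)/(4*w^6 - 12*w^5 + 5*w^4 - 34*w^3 + 61*w^2 + 20*w + 100)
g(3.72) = -10.35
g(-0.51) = -0.41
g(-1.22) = -1.49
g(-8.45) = -3.86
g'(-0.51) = 1.29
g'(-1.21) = 1.52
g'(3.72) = 4.96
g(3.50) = -11.69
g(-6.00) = -3.66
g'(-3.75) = 0.27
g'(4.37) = 2.08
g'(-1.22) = 1.51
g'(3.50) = 7.41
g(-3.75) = -3.27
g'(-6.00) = 0.11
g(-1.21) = -1.47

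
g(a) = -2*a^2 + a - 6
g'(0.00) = 1.00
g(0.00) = -6.00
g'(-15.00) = 61.00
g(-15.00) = -471.00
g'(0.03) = 0.88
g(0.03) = -5.97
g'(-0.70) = 3.80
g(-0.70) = -7.68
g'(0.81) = -2.24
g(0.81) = -6.50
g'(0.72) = -1.88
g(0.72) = -6.32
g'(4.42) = -16.68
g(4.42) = -40.65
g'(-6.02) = 25.08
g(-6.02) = -84.50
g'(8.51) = -33.04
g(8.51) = -142.33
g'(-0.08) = 1.32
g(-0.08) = -6.09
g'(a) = 1 - 4*a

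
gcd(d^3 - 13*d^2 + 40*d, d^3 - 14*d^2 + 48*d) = d^2 - 8*d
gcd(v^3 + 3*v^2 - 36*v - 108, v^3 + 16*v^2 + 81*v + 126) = v^2 + 9*v + 18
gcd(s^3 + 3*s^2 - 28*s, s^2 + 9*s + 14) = s + 7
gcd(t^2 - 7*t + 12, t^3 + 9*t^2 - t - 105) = t - 3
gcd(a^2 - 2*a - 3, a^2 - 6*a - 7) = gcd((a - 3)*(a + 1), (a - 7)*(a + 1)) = a + 1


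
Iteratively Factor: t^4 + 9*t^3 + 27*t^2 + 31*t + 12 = (t + 1)*(t^3 + 8*t^2 + 19*t + 12) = (t + 1)*(t + 3)*(t^2 + 5*t + 4) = (t + 1)*(t + 3)*(t + 4)*(t + 1)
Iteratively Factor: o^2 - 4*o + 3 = (o - 3)*(o - 1)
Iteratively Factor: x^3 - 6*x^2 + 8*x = (x - 2)*(x^2 - 4*x) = x*(x - 2)*(x - 4)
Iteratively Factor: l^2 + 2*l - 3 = (l - 1)*(l + 3)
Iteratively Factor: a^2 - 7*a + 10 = (a - 5)*(a - 2)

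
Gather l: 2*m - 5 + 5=2*m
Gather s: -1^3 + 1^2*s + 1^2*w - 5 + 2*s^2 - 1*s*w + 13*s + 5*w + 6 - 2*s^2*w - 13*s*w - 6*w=s^2*(2 - 2*w) + s*(14 - 14*w)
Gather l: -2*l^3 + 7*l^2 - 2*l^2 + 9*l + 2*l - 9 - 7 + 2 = -2*l^3 + 5*l^2 + 11*l - 14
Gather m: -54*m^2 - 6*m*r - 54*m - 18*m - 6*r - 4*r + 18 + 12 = -54*m^2 + m*(-6*r - 72) - 10*r + 30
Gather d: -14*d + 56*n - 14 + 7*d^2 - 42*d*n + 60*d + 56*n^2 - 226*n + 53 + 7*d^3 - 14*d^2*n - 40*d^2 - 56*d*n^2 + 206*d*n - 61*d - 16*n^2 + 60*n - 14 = 7*d^3 + d^2*(-14*n - 33) + d*(-56*n^2 + 164*n - 15) + 40*n^2 - 110*n + 25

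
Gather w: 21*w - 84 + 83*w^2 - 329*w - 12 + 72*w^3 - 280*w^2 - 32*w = 72*w^3 - 197*w^2 - 340*w - 96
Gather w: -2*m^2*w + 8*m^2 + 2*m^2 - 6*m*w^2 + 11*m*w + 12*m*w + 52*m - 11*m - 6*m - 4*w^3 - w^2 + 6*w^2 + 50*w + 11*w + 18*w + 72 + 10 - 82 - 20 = 10*m^2 + 35*m - 4*w^3 + w^2*(5 - 6*m) + w*(-2*m^2 + 23*m + 79) - 20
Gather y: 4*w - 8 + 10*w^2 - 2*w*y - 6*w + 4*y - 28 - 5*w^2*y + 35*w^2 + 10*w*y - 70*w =45*w^2 - 72*w + y*(-5*w^2 + 8*w + 4) - 36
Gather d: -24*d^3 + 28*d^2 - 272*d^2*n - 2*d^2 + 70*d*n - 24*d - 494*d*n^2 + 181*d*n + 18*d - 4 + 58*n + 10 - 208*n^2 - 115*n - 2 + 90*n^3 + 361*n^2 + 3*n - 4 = -24*d^3 + d^2*(26 - 272*n) + d*(-494*n^2 + 251*n - 6) + 90*n^3 + 153*n^2 - 54*n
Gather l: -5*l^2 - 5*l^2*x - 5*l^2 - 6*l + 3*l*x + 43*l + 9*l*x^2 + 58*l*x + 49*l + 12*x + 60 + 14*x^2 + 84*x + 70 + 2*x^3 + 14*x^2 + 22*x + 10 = l^2*(-5*x - 10) + l*(9*x^2 + 61*x + 86) + 2*x^3 + 28*x^2 + 118*x + 140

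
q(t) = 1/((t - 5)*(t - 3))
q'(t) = -1/((t - 5)*(t - 3)^2) - 1/((t - 5)^2*(t - 3)) = 2*(4 - t)/(t^4 - 16*t^3 + 94*t^2 - 240*t + 225)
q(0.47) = 0.09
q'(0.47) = 0.05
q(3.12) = -4.43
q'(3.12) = 34.58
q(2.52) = 0.84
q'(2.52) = 2.09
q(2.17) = 0.43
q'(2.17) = 0.66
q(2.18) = 0.43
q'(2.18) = 0.68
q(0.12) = 0.07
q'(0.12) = 0.04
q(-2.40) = 0.03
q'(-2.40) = 0.01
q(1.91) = 0.30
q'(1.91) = 0.37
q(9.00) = 0.04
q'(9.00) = -0.02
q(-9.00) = 0.01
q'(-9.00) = 0.00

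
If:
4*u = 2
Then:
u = 1/2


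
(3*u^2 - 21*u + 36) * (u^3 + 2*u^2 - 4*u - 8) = 3*u^5 - 15*u^4 - 18*u^3 + 132*u^2 + 24*u - 288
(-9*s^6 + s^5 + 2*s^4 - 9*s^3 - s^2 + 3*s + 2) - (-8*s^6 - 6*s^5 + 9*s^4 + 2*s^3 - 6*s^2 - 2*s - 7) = -s^6 + 7*s^5 - 7*s^4 - 11*s^3 + 5*s^2 + 5*s + 9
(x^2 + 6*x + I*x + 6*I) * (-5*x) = -5*x^3 - 30*x^2 - 5*I*x^2 - 30*I*x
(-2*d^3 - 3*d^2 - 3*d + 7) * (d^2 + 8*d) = -2*d^5 - 19*d^4 - 27*d^3 - 17*d^2 + 56*d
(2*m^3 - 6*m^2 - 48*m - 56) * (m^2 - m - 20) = 2*m^5 - 8*m^4 - 82*m^3 + 112*m^2 + 1016*m + 1120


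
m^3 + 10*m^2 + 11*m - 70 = (m - 2)*(m + 5)*(m + 7)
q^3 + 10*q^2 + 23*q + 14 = (q + 1)*(q + 2)*(q + 7)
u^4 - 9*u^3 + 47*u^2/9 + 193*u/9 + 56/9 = (u - 8)*(u - 7/3)*(u + 1/3)*(u + 1)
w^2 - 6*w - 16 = (w - 8)*(w + 2)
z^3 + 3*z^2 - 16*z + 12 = (z - 2)*(z - 1)*(z + 6)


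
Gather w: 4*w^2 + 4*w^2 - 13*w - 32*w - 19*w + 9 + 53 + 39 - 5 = 8*w^2 - 64*w + 96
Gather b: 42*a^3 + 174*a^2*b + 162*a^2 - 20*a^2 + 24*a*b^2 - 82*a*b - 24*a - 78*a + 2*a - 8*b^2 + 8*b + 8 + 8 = 42*a^3 + 142*a^2 - 100*a + b^2*(24*a - 8) + b*(174*a^2 - 82*a + 8) + 16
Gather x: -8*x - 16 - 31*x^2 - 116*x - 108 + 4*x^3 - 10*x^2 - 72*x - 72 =4*x^3 - 41*x^2 - 196*x - 196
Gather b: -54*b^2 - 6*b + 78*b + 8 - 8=-54*b^2 + 72*b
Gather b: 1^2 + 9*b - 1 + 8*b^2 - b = 8*b^2 + 8*b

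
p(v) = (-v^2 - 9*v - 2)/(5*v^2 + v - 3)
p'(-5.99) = 0.05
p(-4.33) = 0.21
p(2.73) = -0.92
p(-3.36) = 0.34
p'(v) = (-10*v - 1)*(-v^2 - 9*v - 2)/(5*v^2 + v - 3)^2 + (-2*v - 9)/(5*v^2 + v - 3)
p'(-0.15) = 2.83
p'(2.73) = 0.31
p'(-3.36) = 0.17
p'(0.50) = 33.92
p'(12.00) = 0.01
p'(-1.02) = 34.54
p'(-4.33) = 0.10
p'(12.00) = 0.01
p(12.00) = -0.35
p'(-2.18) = 0.53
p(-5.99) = 0.09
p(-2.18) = 0.69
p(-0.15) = 0.22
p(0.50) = 5.40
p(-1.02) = 5.19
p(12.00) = -0.35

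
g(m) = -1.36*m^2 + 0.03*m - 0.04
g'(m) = 0.03 - 2.72*m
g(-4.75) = -30.87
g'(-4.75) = 12.95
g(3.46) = -16.22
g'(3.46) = -9.38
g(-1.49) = -3.10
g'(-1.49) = 4.08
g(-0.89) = -1.14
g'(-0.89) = 2.45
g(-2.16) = -6.45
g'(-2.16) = 5.91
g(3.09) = -12.93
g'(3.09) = -8.37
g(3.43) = -15.94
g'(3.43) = -9.30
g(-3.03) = -12.62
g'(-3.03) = 8.27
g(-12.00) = -196.24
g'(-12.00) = 32.67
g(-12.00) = -196.24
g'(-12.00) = 32.67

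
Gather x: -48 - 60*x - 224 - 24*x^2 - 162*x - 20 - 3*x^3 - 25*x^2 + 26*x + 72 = -3*x^3 - 49*x^2 - 196*x - 220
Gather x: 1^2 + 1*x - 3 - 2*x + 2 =-x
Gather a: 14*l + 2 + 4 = 14*l + 6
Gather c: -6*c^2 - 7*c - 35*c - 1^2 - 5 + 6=-6*c^2 - 42*c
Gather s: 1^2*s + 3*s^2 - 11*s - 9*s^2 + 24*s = -6*s^2 + 14*s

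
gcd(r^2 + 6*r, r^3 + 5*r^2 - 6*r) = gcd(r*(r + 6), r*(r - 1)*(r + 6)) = r^2 + 6*r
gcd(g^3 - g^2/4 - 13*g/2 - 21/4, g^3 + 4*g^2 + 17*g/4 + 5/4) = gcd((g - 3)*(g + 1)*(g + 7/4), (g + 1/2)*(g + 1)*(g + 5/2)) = g + 1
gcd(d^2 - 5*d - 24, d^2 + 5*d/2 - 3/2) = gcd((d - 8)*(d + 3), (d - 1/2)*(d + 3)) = d + 3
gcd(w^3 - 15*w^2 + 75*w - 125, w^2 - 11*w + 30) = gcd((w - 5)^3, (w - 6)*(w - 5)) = w - 5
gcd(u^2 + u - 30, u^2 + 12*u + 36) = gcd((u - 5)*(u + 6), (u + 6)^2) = u + 6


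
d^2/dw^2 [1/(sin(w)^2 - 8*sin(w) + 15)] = 2*(-2*sin(w)^4 + 12*sin(w)^3 + sin(w)^2 - 84*sin(w) + 49)/(sin(w)^2 - 8*sin(w) + 15)^3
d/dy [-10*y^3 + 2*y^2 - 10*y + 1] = -30*y^2 + 4*y - 10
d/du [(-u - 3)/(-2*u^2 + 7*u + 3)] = (2*u^2 - 7*u - (u + 3)*(4*u - 7) - 3)/(-2*u^2 + 7*u + 3)^2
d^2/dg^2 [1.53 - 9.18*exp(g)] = -9.18*exp(g)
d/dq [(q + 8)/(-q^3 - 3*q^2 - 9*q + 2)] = (-q^3 - 3*q^2 - 9*q + 3*(q + 8)*(q^2 + 2*q + 3) + 2)/(q^3 + 3*q^2 + 9*q - 2)^2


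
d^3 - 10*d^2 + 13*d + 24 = (d - 8)*(d - 3)*(d + 1)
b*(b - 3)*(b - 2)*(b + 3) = b^4 - 2*b^3 - 9*b^2 + 18*b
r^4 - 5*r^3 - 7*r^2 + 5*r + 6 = (r - 6)*(r - 1)*(r + 1)^2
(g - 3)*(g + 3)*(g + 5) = g^3 + 5*g^2 - 9*g - 45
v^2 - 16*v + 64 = (v - 8)^2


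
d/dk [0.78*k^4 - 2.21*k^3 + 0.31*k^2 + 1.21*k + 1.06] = 3.12*k^3 - 6.63*k^2 + 0.62*k + 1.21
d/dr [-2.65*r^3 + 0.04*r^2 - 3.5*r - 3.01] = -7.95*r^2 + 0.08*r - 3.5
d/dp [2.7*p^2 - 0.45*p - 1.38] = 5.4*p - 0.45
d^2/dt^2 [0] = 0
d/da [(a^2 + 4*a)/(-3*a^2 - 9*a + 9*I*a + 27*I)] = (a^2*(1 + 3*I) + 18*I*a + 36*I)/(3*(a^4 + 6*a^3*(1 - I) - 36*I*a^2 - 54*a*(1 + I) - 81))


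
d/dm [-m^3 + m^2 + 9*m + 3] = -3*m^2 + 2*m + 9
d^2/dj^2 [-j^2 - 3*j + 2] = -2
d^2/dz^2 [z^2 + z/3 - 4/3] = 2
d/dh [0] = 0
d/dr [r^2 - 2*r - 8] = 2*r - 2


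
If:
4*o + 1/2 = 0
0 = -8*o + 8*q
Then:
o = -1/8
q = -1/8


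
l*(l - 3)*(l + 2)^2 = l^4 + l^3 - 8*l^2 - 12*l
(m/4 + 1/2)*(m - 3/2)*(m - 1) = m^3/4 - m^2/8 - 7*m/8 + 3/4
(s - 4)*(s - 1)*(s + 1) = s^3 - 4*s^2 - s + 4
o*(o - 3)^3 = o^4 - 9*o^3 + 27*o^2 - 27*o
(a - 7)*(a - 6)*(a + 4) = a^3 - 9*a^2 - 10*a + 168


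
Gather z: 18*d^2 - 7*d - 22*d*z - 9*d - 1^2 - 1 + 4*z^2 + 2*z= 18*d^2 - 16*d + 4*z^2 + z*(2 - 22*d) - 2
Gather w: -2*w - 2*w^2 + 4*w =-2*w^2 + 2*w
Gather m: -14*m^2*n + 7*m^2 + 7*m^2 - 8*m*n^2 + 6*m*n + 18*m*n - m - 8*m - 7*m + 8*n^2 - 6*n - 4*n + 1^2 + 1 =m^2*(14 - 14*n) + m*(-8*n^2 + 24*n - 16) + 8*n^2 - 10*n + 2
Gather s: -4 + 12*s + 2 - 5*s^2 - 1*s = -5*s^2 + 11*s - 2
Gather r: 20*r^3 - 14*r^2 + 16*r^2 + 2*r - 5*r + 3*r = 20*r^3 + 2*r^2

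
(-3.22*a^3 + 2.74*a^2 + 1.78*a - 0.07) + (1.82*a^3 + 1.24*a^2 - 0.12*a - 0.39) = -1.4*a^3 + 3.98*a^2 + 1.66*a - 0.46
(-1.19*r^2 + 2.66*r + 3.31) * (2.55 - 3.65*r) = 4.3435*r^3 - 12.7435*r^2 - 5.2985*r + 8.4405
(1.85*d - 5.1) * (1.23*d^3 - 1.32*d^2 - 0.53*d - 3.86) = 2.2755*d^4 - 8.715*d^3 + 5.7515*d^2 - 4.438*d + 19.686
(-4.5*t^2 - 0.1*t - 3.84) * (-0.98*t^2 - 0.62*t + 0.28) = 4.41*t^4 + 2.888*t^3 + 2.5652*t^2 + 2.3528*t - 1.0752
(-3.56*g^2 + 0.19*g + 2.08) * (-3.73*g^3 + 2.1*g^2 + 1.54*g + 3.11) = 13.2788*g^5 - 8.1847*g^4 - 12.8418*g^3 - 6.411*g^2 + 3.7941*g + 6.4688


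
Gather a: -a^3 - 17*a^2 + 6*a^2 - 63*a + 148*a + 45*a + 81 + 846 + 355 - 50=-a^3 - 11*a^2 + 130*a + 1232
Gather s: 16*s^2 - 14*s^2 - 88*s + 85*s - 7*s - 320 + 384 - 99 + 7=2*s^2 - 10*s - 28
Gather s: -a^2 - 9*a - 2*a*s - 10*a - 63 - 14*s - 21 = -a^2 - 19*a + s*(-2*a - 14) - 84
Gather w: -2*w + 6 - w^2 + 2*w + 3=9 - w^2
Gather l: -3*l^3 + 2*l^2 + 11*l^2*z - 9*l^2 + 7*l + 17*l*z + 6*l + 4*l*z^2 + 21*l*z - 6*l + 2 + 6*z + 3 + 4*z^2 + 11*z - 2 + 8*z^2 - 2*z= -3*l^3 + l^2*(11*z - 7) + l*(4*z^2 + 38*z + 7) + 12*z^2 + 15*z + 3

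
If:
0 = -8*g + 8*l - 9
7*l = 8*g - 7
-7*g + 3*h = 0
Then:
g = 119/8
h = 833/24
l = 16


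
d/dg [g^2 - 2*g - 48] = 2*g - 2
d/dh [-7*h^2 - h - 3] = -14*h - 1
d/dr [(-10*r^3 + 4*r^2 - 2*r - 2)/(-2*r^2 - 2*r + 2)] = (5*r^4 + 10*r^3 - 18*r^2 + 2*r - 2)/(r^4 + 2*r^3 - r^2 - 2*r + 1)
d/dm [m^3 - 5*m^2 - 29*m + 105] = 3*m^2 - 10*m - 29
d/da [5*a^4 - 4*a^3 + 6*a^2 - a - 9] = 20*a^3 - 12*a^2 + 12*a - 1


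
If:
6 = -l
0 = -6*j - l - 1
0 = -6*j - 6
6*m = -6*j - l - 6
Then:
No Solution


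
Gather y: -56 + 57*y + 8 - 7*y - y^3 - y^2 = -y^3 - y^2 + 50*y - 48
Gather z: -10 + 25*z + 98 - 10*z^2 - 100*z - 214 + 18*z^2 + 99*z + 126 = 8*z^2 + 24*z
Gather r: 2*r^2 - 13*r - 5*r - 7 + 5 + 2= 2*r^2 - 18*r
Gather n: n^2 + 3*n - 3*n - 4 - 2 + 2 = n^2 - 4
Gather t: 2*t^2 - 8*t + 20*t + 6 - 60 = 2*t^2 + 12*t - 54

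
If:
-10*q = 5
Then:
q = -1/2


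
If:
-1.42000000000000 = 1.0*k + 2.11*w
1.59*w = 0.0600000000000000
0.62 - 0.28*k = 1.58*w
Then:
No Solution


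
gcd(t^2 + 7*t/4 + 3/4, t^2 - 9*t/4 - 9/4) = t + 3/4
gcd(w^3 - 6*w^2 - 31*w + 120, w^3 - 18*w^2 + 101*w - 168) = w^2 - 11*w + 24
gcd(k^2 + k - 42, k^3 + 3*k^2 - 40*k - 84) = k^2 + k - 42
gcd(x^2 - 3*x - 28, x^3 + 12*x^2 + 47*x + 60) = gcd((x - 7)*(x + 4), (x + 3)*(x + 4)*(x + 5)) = x + 4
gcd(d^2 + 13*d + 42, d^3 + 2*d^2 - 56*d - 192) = d + 6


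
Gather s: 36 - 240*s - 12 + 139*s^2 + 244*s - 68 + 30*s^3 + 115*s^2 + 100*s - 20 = 30*s^3 + 254*s^2 + 104*s - 64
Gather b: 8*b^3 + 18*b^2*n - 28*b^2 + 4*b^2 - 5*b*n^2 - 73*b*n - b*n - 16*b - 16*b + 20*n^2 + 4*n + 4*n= 8*b^3 + b^2*(18*n - 24) + b*(-5*n^2 - 74*n - 32) + 20*n^2 + 8*n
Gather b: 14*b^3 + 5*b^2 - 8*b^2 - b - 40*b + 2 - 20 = 14*b^3 - 3*b^2 - 41*b - 18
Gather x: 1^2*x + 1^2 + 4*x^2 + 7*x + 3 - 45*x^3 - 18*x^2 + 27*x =-45*x^3 - 14*x^2 + 35*x + 4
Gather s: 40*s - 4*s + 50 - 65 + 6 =36*s - 9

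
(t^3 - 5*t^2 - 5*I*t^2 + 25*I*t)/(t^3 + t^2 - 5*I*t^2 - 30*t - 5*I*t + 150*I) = t/(t + 6)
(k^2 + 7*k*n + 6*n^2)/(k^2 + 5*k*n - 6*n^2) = (k + n)/(k - n)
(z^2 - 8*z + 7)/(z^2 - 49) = (z - 1)/(z + 7)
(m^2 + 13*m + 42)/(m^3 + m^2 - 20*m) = (m^2 + 13*m + 42)/(m*(m^2 + m - 20))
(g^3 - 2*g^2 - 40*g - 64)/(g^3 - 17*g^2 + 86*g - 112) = (g^2 + 6*g + 8)/(g^2 - 9*g + 14)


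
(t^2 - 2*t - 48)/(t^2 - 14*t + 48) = (t + 6)/(t - 6)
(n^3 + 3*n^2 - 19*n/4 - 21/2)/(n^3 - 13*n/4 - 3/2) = (2*n + 7)/(2*n + 1)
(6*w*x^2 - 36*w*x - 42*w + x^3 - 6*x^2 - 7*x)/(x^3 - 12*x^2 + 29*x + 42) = (6*w + x)/(x - 6)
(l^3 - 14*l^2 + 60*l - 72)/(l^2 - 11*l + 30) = (l^2 - 8*l + 12)/(l - 5)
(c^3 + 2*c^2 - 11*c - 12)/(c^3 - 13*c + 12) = (c + 1)/(c - 1)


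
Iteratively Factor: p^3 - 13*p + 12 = (p - 1)*(p^2 + p - 12) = (p - 1)*(p + 4)*(p - 3)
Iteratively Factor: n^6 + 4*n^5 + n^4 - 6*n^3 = (n - 1)*(n^5 + 5*n^4 + 6*n^3) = (n - 1)*(n + 3)*(n^4 + 2*n^3) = n*(n - 1)*(n + 3)*(n^3 + 2*n^2) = n^2*(n - 1)*(n + 3)*(n^2 + 2*n) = n^3*(n - 1)*(n + 3)*(n + 2)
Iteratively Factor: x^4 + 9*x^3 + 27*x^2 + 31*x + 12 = (x + 3)*(x^3 + 6*x^2 + 9*x + 4) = (x + 1)*(x + 3)*(x^2 + 5*x + 4) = (x + 1)^2*(x + 3)*(x + 4)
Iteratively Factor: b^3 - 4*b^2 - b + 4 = (b + 1)*(b^2 - 5*b + 4) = (b - 1)*(b + 1)*(b - 4)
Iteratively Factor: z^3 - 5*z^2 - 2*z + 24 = (z - 4)*(z^2 - z - 6) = (z - 4)*(z + 2)*(z - 3)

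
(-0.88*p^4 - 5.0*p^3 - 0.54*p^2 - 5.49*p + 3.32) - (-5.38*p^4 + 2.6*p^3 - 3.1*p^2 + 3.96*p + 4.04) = 4.5*p^4 - 7.6*p^3 + 2.56*p^2 - 9.45*p - 0.72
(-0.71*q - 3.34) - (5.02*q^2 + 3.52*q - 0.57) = -5.02*q^2 - 4.23*q - 2.77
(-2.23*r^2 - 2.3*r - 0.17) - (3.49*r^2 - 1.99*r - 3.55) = -5.72*r^2 - 0.31*r + 3.38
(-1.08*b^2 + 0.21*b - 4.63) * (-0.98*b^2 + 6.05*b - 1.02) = 1.0584*b^4 - 6.7398*b^3 + 6.9095*b^2 - 28.2257*b + 4.7226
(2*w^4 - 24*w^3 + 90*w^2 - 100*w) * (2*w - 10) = 4*w^5 - 68*w^4 + 420*w^3 - 1100*w^2 + 1000*w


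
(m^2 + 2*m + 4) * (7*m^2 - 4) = 7*m^4 + 14*m^3 + 24*m^2 - 8*m - 16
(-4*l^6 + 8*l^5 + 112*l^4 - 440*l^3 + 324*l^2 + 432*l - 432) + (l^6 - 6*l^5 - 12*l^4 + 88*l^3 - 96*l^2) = -3*l^6 + 2*l^5 + 100*l^4 - 352*l^3 + 228*l^2 + 432*l - 432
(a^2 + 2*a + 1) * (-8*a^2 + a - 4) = -8*a^4 - 15*a^3 - 10*a^2 - 7*a - 4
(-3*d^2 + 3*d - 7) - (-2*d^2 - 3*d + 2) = -d^2 + 6*d - 9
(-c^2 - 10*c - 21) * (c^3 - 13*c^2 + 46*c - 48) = -c^5 + 3*c^4 + 63*c^3 - 139*c^2 - 486*c + 1008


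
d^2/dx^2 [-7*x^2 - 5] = -14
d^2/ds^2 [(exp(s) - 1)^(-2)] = (4*exp(s) + 2)*exp(s)/(1 - exp(s))^4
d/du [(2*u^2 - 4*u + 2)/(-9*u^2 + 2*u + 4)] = 4*(-8*u^2 + 13*u - 5)/(81*u^4 - 36*u^3 - 68*u^2 + 16*u + 16)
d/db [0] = 0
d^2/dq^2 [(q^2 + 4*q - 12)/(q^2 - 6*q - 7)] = 10*(2*q^3 - 3*q^2 + 60*q - 127)/(q^6 - 18*q^5 + 87*q^4 + 36*q^3 - 609*q^2 - 882*q - 343)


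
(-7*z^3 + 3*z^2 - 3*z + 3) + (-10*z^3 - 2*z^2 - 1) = -17*z^3 + z^2 - 3*z + 2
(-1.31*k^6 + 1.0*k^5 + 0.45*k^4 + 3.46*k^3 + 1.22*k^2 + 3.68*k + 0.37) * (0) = 0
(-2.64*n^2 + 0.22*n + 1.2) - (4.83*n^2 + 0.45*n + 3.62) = -7.47*n^2 - 0.23*n - 2.42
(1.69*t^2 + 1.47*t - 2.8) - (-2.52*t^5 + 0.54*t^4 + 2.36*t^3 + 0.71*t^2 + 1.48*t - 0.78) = 2.52*t^5 - 0.54*t^4 - 2.36*t^3 + 0.98*t^2 - 0.01*t - 2.02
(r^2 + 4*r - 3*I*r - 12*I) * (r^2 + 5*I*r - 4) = r^4 + 4*r^3 + 2*I*r^3 + 11*r^2 + 8*I*r^2 + 44*r + 12*I*r + 48*I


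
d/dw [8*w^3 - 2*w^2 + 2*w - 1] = 24*w^2 - 4*w + 2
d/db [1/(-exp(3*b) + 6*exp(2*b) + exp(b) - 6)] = (3*exp(2*b) - 12*exp(b) - 1)*exp(b)/(exp(3*b) - 6*exp(2*b) - exp(b) + 6)^2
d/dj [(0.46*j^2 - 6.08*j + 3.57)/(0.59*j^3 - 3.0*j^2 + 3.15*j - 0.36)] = (-0.2714*j^4 + 7.1744*j^3 - 23.1099*j^2 + 21.0888*j - 9.0567)/(0.3481*j^6 - 3.54*j^5 + 12.717*j^4 - 19.3248*j^3 + 12.0825*j^2 - 2.268*j + 0.1296)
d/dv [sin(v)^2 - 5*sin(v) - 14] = (2*sin(v) - 5)*cos(v)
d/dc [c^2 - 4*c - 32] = 2*c - 4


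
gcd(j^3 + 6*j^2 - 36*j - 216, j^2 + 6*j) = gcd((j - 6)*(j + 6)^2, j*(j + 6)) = j + 6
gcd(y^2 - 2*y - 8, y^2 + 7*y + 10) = y + 2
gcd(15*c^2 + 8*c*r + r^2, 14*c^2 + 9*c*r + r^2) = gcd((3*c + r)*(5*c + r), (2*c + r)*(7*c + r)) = 1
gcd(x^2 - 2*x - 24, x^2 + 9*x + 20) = x + 4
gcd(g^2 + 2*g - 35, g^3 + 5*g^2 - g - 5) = 1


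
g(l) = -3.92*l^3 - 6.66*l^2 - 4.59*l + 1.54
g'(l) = -11.76*l^2 - 13.32*l - 4.59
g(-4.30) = 209.80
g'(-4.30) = -164.76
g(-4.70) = 282.98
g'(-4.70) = -201.76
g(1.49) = -33.05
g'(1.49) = -50.55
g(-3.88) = 148.06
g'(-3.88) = -129.95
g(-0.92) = 3.18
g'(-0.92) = -2.29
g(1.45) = -31.07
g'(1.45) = -48.63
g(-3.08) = 67.03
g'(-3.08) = -75.12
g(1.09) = -16.45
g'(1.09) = -33.08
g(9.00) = -3436.91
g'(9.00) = -1077.03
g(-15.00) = 11801.89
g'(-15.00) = -2450.79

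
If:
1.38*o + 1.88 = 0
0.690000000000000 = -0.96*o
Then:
No Solution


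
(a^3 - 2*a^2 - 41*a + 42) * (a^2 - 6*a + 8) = a^5 - 8*a^4 - 21*a^3 + 272*a^2 - 580*a + 336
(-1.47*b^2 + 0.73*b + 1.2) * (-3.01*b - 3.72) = 4.4247*b^3 + 3.2711*b^2 - 6.3276*b - 4.464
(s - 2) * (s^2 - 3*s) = s^3 - 5*s^2 + 6*s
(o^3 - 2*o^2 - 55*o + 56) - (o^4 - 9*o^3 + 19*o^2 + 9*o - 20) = -o^4 + 10*o^3 - 21*o^2 - 64*o + 76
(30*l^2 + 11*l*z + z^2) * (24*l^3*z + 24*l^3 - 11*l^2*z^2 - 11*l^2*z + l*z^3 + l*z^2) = 720*l^5*z + 720*l^5 - 66*l^4*z^2 - 66*l^4*z - 67*l^3*z^3 - 67*l^3*z^2 + l*z^5 + l*z^4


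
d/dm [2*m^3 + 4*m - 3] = 6*m^2 + 4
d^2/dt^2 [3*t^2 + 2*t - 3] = 6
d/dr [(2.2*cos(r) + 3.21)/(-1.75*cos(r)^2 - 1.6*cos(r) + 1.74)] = (3.85*sin(r)^2 - 11.235*cos(r) - 12.814)*sin(r)/(1.75*cos(r)^2 + 1.6*cos(r) - 1.74)^2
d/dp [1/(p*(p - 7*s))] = (p*(-p + 7*s) - (p - 7*s)^2)/(p^2*(p - 7*s)^3)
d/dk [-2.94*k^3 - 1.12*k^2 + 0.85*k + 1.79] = -8.82*k^2 - 2.24*k + 0.85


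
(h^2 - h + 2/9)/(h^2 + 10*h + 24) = (h^2 - h + 2/9)/(h^2 + 10*h + 24)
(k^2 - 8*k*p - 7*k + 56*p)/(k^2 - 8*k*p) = (k - 7)/k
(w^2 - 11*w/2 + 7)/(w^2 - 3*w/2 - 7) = (w - 2)/(w + 2)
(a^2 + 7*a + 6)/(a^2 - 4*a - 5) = (a + 6)/(a - 5)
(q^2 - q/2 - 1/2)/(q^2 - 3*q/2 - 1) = (q - 1)/(q - 2)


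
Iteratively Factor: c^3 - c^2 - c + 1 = (c + 1)*(c^2 - 2*c + 1) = (c - 1)*(c + 1)*(c - 1)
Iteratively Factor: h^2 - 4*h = (h)*(h - 4)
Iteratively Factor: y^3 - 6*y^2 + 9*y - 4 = (y - 1)*(y^2 - 5*y + 4) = (y - 1)^2*(y - 4)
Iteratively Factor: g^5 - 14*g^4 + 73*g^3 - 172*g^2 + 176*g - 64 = (g - 4)*(g^4 - 10*g^3 + 33*g^2 - 40*g + 16) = (g - 4)^2*(g^3 - 6*g^2 + 9*g - 4) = (g - 4)^2*(g - 1)*(g^2 - 5*g + 4) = (g - 4)^2*(g - 1)^2*(g - 4)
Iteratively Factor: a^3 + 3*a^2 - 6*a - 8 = (a - 2)*(a^2 + 5*a + 4) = (a - 2)*(a + 1)*(a + 4)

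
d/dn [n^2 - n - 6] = 2*n - 1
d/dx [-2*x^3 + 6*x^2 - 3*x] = -6*x^2 + 12*x - 3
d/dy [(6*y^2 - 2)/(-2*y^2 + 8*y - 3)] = 4*(12*y^2 - 11*y + 4)/(4*y^4 - 32*y^3 + 76*y^2 - 48*y + 9)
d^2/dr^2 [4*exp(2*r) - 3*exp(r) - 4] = (16*exp(r) - 3)*exp(r)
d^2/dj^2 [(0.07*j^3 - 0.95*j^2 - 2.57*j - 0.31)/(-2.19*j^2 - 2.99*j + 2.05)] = (-4.44089209850063e-16*j^5 + 10.33042*j^3 + 37.085286*j^2 + 79.642506*j + 47.816732)/(10.503459*j^6 + 43.021017*j^5 + 29.240442*j^4 - 53.810731*j^3 - 27.37119*j^2 + 37.696425*j - 8.615125)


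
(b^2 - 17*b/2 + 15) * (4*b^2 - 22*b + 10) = 4*b^4 - 56*b^3 + 257*b^2 - 415*b + 150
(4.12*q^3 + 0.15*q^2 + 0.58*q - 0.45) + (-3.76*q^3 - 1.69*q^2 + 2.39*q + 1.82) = 0.36*q^3 - 1.54*q^2 + 2.97*q + 1.37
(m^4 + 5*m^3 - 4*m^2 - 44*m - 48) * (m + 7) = m^5 + 12*m^4 + 31*m^3 - 72*m^2 - 356*m - 336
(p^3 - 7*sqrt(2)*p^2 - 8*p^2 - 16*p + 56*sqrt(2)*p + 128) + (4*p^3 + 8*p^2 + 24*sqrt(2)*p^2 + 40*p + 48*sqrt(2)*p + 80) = 5*p^3 + 17*sqrt(2)*p^2 + 24*p + 104*sqrt(2)*p + 208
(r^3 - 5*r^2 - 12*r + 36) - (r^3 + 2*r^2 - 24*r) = -7*r^2 + 12*r + 36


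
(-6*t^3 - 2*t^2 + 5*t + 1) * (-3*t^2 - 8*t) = 18*t^5 + 54*t^4 + t^3 - 43*t^2 - 8*t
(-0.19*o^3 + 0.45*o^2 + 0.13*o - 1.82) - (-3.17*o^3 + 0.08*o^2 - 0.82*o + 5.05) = 2.98*o^3 + 0.37*o^2 + 0.95*o - 6.87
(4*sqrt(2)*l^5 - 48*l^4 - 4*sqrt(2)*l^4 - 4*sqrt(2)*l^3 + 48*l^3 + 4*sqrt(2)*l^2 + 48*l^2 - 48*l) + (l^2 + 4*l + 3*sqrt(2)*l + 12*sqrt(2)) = 4*sqrt(2)*l^5 - 48*l^4 - 4*sqrt(2)*l^4 - 4*sqrt(2)*l^3 + 48*l^3 + 4*sqrt(2)*l^2 + 49*l^2 - 44*l + 3*sqrt(2)*l + 12*sqrt(2)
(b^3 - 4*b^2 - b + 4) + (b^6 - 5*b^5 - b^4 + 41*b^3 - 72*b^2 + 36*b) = b^6 - 5*b^5 - b^4 + 42*b^3 - 76*b^2 + 35*b + 4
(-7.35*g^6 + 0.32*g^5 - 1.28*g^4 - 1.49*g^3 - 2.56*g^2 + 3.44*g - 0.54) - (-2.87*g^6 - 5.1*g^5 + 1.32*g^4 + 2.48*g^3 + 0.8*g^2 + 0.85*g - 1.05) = -4.48*g^6 + 5.42*g^5 - 2.6*g^4 - 3.97*g^3 - 3.36*g^2 + 2.59*g + 0.51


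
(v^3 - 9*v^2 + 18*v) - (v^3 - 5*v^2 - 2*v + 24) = -4*v^2 + 20*v - 24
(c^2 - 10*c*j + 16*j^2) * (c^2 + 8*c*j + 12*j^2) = c^4 - 2*c^3*j - 52*c^2*j^2 + 8*c*j^3 + 192*j^4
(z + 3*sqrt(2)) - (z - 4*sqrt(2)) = 7*sqrt(2)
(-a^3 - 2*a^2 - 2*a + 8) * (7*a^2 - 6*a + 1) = -7*a^5 - 8*a^4 - 3*a^3 + 66*a^2 - 50*a + 8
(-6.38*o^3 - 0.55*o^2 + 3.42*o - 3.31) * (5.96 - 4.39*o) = 28.0082*o^4 - 35.6103*o^3 - 18.2918*o^2 + 34.9141*o - 19.7276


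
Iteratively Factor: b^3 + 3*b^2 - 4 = (b + 2)*(b^2 + b - 2) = (b + 2)^2*(b - 1)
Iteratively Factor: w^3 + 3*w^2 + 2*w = (w)*(w^2 + 3*w + 2) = w*(w + 2)*(w + 1)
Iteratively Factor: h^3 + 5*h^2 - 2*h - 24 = (h + 3)*(h^2 + 2*h - 8) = (h - 2)*(h + 3)*(h + 4)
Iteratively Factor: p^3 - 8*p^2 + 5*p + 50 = (p - 5)*(p^2 - 3*p - 10) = (p - 5)^2*(p + 2)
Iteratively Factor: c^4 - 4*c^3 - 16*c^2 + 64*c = (c + 4)*(c^3 - 8*c^2 + 16*c) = (c - 4)*(c + 4)*(c^2 - 4*c) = (c - 4)^2*(c + 4)*(c)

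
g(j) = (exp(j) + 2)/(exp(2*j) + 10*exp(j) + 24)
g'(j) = (exp(j) + 2)*(-2*exp(2*j) - 10*exp(j))/(exp(2*j) + 10*exp(j) + 24)^2 + exp(j)/(exp(2*j) + 10*exp(j) + 24) = (-2*(exp(j) + 2)*(exp(j) + 5) + exp(2*j) + 10*exp(j) + 24)*exp(j)/(exp(2*j) + 10*exp(j) + 24)^2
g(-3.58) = 0.08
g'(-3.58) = 0.00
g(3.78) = 0.02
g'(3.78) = -0.02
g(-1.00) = 0.09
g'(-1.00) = 0.00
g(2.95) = 0.04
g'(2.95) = -0.02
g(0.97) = 0.08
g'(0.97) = -0.01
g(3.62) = 0.02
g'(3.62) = -0.02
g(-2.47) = 0.08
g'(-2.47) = 0.00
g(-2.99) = 0.08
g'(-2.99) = 0.00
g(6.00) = 0.00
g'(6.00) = 0.00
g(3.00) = 0.04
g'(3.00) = -0.02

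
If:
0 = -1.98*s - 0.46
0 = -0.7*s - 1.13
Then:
No Solution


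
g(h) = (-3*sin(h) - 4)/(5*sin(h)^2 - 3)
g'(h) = -10*(-3*sin(h) - 4)*sin(h)*cos(h)/(5*sin(h)^2 - 3)^2 - 3*cos(h)/(5*sin(h)^2 - 3) = (15*sin(h)^2 + 40*sin(h) + 9)*cos(h)/(5*sin(h)^2 - 3)^2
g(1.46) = -3.60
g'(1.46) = 1.87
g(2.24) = -83.86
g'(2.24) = -5361.38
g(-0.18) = 1.22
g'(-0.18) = 0.28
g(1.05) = -8.66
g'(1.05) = 47.10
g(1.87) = -4.39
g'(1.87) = -7.33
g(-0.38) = 1.25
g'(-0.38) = -0.66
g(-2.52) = 1.73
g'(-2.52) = 4.40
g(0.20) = 1.64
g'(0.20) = 2.19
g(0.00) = 1.33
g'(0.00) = 1.00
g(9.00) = 2.43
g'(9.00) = -5.52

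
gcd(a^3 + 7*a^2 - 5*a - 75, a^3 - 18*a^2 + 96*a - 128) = 1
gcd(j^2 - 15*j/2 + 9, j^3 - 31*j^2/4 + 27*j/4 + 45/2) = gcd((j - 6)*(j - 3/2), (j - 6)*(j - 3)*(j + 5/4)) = j - 6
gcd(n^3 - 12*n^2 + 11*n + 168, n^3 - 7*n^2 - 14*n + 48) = n^2 - 5*n - 24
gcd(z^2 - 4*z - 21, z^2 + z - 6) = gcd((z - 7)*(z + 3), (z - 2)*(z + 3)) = z + 3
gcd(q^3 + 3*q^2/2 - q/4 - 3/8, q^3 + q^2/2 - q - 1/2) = q + 1/2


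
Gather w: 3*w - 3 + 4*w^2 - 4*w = 4*w^2 - w - 3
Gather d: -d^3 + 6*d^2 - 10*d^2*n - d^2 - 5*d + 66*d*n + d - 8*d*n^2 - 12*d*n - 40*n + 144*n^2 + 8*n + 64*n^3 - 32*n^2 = -d^3 + d^2*(5 - 10*n) + d*(-8*n^2 + 54*n - 4) + 64*n^3 + 112*n^2 - 32*n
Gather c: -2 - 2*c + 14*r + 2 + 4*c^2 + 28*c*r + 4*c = 4*c^2 + c*(28*r + 2) + 14*r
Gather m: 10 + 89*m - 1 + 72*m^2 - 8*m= 72*m^2 + 81*m + 9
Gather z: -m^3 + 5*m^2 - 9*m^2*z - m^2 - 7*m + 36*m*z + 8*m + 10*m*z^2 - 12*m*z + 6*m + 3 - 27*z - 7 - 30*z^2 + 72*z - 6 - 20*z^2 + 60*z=-m^3 + 4*m^2 + 7*m + z^2*(10*m - 50) + z*(-9*m^2 + 24*m + 105) - 10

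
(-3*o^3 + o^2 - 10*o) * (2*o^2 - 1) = -6*o^5 + 2*o^4 - 17*o^3 - o^2 + 10*o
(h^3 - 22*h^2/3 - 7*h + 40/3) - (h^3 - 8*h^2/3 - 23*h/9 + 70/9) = -14*h^2/3 - 40*h/9 + 50/9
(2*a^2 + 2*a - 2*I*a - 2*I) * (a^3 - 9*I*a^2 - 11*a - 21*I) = 2*a^5 + 2*a^4 - 20*I*a^4 - 40*a^3 - 20*I*a^3 - 40*a^2 - 20*I*a^2 - 42*a - 20*I*a - 42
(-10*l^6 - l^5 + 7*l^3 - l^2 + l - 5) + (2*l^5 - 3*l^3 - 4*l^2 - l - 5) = -10*l^6 + l^5 + 4*l^3 - 5*l^2 - 10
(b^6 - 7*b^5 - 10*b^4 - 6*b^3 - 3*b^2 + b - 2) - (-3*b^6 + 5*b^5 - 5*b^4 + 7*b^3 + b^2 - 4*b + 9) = 4*b^6 - 12*b^5 - 5*b^4 - 13*b^3 - 4*b^2 + 5*b - 11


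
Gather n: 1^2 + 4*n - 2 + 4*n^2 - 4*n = 4*n^2 - 1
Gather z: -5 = -5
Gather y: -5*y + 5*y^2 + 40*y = 5*y^2 + 35*y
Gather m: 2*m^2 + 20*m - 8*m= 2*m^2 + 12*m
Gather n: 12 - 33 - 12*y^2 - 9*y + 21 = -12*y^2 - 9*y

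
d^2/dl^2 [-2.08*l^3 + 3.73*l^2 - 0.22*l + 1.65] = 7.46 - 12.48*l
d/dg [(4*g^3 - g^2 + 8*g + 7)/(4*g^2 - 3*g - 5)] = (16*g^4 - 24*g^3 - 89*g^2 - 46*g - 19)/(16*g^4 - 24*g^3 - 31*g^2 + 30*g + 25)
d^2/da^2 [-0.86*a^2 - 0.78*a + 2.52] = -1.72000000000000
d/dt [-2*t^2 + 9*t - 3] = 9 - 4*t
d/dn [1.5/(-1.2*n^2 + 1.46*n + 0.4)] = (3.6*n - 2.19)/(-1.2*n^2 + 1.46*n + 0.4)^2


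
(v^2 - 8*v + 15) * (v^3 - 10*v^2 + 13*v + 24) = v^5 - 18*v^4 + 108*v^3 - 230*v^2 + 3*v + 360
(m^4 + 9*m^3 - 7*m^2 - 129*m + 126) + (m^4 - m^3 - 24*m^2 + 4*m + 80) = 2*m^4 + 8*m^3 - 31*m^2 - 125*m + 206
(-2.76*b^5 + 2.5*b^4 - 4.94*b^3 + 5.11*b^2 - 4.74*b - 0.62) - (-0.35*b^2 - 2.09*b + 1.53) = -2.76*b^5 + 2.5*b^4 - 4.94*b^3 + 5.46*b^2 - 2.65*b - 2.15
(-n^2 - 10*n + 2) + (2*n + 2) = -n^2 - 8*n + 4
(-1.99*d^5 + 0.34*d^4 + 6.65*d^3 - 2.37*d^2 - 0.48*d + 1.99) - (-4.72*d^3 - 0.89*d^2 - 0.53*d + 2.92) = -1.99*d^5 + 0.34*d^4 + 11.37*d^3 - 1.48*d^2 + 0.05*d - 0.93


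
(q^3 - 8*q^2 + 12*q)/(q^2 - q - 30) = q*(q - 2)/(q + 5)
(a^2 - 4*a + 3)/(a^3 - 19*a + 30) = (a - 1)/(a^2 + 3*a - 10)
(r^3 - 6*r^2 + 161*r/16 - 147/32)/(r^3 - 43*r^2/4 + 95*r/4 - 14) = (8*r^2 - 34*r + 21)/(8*(r^2 - 9*r + 8))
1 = 1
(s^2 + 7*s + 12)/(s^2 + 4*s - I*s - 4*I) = (s + 3)/(s - I)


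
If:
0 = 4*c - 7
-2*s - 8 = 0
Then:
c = 7/4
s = -4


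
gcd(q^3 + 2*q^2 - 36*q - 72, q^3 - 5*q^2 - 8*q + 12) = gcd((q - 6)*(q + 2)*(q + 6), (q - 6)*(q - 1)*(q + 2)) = q^2 - 4*q - 12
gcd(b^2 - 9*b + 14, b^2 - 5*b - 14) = b - 7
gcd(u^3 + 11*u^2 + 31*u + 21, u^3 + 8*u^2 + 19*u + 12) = u^2 + 4*u + 3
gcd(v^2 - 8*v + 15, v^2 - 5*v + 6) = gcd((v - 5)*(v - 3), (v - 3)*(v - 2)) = v - 3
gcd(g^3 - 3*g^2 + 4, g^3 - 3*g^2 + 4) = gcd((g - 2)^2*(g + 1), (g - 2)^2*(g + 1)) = g^3 - 3*g^2 + 4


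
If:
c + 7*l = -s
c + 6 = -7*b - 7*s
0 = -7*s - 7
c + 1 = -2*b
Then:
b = 2/5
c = -9/5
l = 2/5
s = -1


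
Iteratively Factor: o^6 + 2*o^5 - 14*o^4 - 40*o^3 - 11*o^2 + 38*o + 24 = (o - 4)*(o^5 + 6*o^4 + 10*o^3 - 11*o - 6) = (o - 4)*(o + 1)*(o^4 + 5*o^3 + 5*o^2 - 5*o - 6) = (o - 4)*(o + 1)^2*(o^3 + 4*o^2 + o - 6) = (o - 4)*(o - 1)*(o + 1)^2*(o^2 + 5*o + 6) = (o - 4)*(o - 1)*(o + 1)^2*(o + 2)*(o + 3)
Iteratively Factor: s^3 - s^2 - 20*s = (s + 4)*(s^2 - 5*s) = (s - 5)*(s + 4)*(s)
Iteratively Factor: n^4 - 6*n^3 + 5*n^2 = (n)*(n^3 - 6*n^2 + 5*n) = n*(n - 5)*(n^2 - n) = n^2*(n - 5)*(n - 1)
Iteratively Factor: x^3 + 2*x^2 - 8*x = (x - 2)*(x^2 + 4*x) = (x - 2)*(x + 4)*(x)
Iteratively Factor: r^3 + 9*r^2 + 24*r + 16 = (r + 4)*(r^2 + 5*r + 4) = (r + 4)^2*(r + 1)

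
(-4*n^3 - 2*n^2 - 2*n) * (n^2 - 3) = -4*n^5 - 2*n^4 + 10*n^3 + 6*n^2 + 6*n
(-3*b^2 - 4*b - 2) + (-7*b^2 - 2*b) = -10*b^2 - 6*b - 2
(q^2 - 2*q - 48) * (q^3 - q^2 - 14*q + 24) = q^5 - 3*q^4 - 60*q^3 + 100*q^2 + 624*q - 1152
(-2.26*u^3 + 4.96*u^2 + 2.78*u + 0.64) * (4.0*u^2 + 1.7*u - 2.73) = -9.04*u^5 + 15.998*u^4 + 25.7218*u^3 - 6.2548*u^2 - 6.5014*u - 1.7472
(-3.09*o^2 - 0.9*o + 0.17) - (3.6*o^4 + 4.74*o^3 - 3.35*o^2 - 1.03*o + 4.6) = -3.6*o^4 - 4.74*o^3 + 0.26*o^2 + 0.13*o - 4.43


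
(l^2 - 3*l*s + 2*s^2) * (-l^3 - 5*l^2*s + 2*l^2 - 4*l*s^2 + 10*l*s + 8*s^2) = -l^5 - 2*l^4*s + 2*l^4 + 9*l^3*s^2 + 4*l^3*s + 2*l^2*s^3 - 18*l^2*s^2 - 8*l*s^4 - 4*l*s^3 + 16*s^4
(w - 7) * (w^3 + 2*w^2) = w^4 - 5*w^3 - 14*w^2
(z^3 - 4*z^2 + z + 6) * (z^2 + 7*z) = z^5 + 3*z^4 - 27*z^3 + 13*z^2 + 42*z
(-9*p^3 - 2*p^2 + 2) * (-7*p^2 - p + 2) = 63*p^5 + 23*p^4 - 16*p^3 - 18*p^2 - 2*p + 4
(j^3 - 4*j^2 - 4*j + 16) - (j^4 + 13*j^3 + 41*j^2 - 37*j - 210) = -j^4 - 12*j^3 - 45*j^2 + 33*j + 226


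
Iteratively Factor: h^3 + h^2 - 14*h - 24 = (h - 4)*(h^2 + 5*h + 6) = (h - 4)*(h + 3)*(h + 2)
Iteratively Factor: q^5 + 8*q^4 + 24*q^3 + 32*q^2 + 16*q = (q + 2)*(q^4 + 6*q^3 + 12*q^2 + 8*q) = q*(q + 2)*(q^3 + 6*q^2 + 12*q + 8) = q*(q + 2)^2*(q^2 + 4*q + 4) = q*(q + 2)^3*(q + 2)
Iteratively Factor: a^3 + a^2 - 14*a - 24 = (a - 4)*(a^2 + 5*a + 6) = (a - 4)*(a + 2)*(a + 3)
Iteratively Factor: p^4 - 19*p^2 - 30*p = (p)*(p^3 - 19*p - 30) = p*(p + 2)*(p^2 - 2*p - 15) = p*(p - 5)*(p + 2)*(p + 3)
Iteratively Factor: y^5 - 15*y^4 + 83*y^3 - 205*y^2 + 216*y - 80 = (y - 5)*(y^4 - 10*y^3 + 33*y^2 - 40*y + 16) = (y - 5)*(y - 4)*(y^3 - 6*y^2 + 9*y - 4) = (y - 5)*(y - 4)*(y - 1)*(y^2 - 5*y + 4) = (y - 5)*(y - 4)*(y - 1)^2*(y - 4)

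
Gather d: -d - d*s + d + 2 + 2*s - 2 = -d*s + 2*s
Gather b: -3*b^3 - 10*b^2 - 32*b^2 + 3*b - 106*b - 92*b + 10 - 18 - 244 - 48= -3*b^3 - 42*b^2 - 195*b - 300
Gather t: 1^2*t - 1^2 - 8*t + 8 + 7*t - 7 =0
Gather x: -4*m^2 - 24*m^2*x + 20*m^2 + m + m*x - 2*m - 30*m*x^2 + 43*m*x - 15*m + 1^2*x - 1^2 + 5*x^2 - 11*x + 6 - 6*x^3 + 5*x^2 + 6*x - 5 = 16*m^2 - 16*m - 6*x^3 + x^2*(10 - 30*m) + x*(-24*m^2 + 44*m - 4)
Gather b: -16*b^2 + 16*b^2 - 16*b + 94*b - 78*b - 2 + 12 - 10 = 0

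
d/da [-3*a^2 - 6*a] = -6*a - 6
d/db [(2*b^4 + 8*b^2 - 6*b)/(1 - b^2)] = 2*(-2*b^5 + 4*b^3 - 3*b^2 + 8*b - 3)/(b^4 - 2*b^2 + 1)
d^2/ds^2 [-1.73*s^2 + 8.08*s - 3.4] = -3.46000000000000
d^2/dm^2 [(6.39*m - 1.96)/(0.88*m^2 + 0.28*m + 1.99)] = ((1.76*m + 0.28)*(3.52*m + 0.56)*(6.39*m - 1.96) - (33.7392*m + 0.1288)*(0.88*m^2 + 0.28*m + 1.99))/(0.88*m^2 + 0.28*m + 1.99)^3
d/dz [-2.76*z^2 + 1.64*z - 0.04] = 1.64 - 5.52*z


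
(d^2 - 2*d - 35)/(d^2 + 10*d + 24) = (d^2 - 2*d - 35)/(d^2 + 10*d + 24)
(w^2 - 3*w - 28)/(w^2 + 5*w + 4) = (w - 7)/(w + 1)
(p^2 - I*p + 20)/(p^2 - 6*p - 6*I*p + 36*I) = (p^2 - I*p + 20)/(p^2 - 6*p - 6*I*p + 36*I)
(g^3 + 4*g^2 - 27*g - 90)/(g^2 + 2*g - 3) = (g^2 + g - 30)/(g - 1)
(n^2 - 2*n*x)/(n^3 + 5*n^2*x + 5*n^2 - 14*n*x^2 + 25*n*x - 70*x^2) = n/(n^2 + 7*n*x + 5*n + 35*x)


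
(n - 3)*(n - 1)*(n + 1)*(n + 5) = n^4 + 2*n^3 - 16*n^2 - 2*n + 15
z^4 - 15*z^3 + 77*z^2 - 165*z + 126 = (z - 7)*(z - 3)^2*(z - 2)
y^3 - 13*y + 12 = (y - 3)*(y - 1)*(y + 4)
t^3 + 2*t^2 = t^2*(t + 2)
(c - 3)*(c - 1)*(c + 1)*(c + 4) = c^4 + c^3 - 13*c^2 - c + 12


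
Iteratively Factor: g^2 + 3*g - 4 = (g + 4)*(g - 1)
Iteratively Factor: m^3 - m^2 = (m)*(m^2 - m) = m*(m - 1)*(m)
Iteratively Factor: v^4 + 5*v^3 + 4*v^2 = (v + 4)*(v^3 + v^2) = v*(v + 4)*(v^2 + v) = v^2*(v + 4)*(v + 1)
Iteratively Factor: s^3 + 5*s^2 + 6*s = (s + 2)*(s^2 + 3*s) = (s + 2)*(s + 3)*(s)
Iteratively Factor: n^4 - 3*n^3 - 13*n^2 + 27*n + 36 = (n + 1)*(n^3 - 4*n^2 - 9*n + 36) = (n + 1)*(n + 3)*(n^2 - 7*n + 12) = (n - 4)*(n + 1)*(n + 3)*(n - 3)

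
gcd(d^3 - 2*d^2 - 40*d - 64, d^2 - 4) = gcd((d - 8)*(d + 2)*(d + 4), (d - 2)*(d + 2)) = d + 2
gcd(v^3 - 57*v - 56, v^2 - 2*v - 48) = v - 8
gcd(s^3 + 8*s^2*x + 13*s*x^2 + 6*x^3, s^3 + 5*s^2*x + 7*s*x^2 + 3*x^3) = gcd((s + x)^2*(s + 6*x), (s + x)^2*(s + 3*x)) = s^2 + 2*s*x + x^2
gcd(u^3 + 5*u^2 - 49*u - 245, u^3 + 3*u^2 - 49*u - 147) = u^2 - 49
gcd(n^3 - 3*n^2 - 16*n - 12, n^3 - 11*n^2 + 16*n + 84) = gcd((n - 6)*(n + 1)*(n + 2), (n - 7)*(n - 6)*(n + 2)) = n^2 - 4*n - 12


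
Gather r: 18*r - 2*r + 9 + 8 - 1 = 16*r + 16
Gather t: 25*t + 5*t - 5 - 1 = 30*t - 6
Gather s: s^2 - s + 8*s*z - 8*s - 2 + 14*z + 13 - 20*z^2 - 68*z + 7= s^2 + s*(8*z - 9) - 20*z^2 - 54*z + 18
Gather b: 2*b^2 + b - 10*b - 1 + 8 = 2*b^2 - 9*b + 7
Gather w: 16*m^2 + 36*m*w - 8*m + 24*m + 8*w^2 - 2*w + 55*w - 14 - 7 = 16*m^2 + 16*m + 8*w^2 + w*(36*m + 53) - 21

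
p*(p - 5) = p^2 - 5*p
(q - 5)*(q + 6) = q^2 + q - 30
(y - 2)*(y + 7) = y^2 + 5*y - 14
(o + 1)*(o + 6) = o^2 + 7*o + 6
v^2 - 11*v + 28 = (v - 7)*(v - 4)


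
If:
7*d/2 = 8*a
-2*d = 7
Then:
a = -49/32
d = -7/2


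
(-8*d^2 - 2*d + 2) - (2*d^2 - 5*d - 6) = -10*d^2 + 3*d + 8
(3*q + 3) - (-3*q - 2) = 6*q + 5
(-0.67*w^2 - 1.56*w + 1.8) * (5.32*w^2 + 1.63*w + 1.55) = -3.5644*w^4 - 9.3913*w^3 + 5.9947*w^2 + 0.516*w + 2.79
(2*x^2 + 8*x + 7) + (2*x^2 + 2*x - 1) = 4*x^2 + 10*x + 6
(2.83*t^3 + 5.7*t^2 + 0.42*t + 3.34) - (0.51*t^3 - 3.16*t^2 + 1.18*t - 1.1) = 2.32*t^3 + 8.86*t^2 - 0.76*t + 4.44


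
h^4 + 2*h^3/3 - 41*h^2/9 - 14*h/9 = h*(h - 2)*(h + 1/3)*(h + 7/3)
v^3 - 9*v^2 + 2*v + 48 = (v - 8)*(v - 3)*(v + 2)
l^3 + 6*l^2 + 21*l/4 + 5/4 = (l + 1/2)^2*(l + 5)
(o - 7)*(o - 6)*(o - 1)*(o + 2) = o^4 - 12*o^3 + 27*o^2 + 68*o - 84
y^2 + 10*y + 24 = (y + 4)*(y + 6)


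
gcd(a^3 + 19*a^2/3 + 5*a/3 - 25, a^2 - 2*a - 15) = a + 3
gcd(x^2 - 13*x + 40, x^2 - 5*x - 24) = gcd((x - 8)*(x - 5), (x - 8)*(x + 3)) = x - 8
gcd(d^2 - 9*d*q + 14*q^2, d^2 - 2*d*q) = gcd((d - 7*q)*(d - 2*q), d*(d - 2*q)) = -d + 2*q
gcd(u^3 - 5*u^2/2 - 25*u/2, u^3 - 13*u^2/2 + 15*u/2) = u^2 - 5*u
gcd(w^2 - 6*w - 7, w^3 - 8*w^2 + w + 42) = w - 7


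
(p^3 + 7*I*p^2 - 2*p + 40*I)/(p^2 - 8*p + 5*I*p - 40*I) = (p^2 + 2*I*p + 8)/(p - 8)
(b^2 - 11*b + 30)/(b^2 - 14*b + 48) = (b - 5)/(b - 8)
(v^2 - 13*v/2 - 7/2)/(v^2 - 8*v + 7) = (v + 1/2)/(v - 1)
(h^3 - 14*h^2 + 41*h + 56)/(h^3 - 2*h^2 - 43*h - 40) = (h - 7)/(h + 5)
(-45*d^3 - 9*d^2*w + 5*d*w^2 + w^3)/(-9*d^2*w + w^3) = (5*d + w)/w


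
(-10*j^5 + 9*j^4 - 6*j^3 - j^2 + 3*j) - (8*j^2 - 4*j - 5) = -10*j^5 + 9*j^4 - 6*j^3 - 9*j^2 + 7*j + 5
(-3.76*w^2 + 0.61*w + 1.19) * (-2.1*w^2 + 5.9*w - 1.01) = 7.896*w^4 - 23.465*w^3 + 4.8976*w^2 + 6.4049*w - 1.2019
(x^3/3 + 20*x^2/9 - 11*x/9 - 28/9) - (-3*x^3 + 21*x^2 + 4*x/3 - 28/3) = 10*x^3/3 - 169*x^2/9 - 23*x/9 + 56/9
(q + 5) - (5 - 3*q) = 4*q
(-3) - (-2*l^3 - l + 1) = 2*l^3 + l - 4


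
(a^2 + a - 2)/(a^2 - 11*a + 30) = (a^2 + a - 2)/(a^2 - 11*a + 30)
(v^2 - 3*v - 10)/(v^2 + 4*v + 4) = (v - 5)/(v + 2)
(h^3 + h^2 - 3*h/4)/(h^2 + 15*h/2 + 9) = h*(2*h - 1)/(2*(h + 6))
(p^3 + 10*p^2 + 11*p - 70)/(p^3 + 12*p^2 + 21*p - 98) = (p + 5)/(p + 7)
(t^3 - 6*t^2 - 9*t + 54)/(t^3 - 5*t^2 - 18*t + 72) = (t + 3)/(t + 4)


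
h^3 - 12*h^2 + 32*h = h*(h - 8)*(h - 4)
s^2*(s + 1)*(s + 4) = s^4 + 5*s^3 + 4*s^2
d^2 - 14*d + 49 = (d - 7)^2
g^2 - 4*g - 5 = (g - 5)*(g + 1)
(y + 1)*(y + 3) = y^2 + 4*y + 3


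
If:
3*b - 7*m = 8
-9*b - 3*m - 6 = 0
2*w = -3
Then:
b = -1/4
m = -5/4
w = -3/2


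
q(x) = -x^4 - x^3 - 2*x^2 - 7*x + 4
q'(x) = -4*x^3 - 3*x^2 - 4*x - 7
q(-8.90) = -5661.38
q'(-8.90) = 2610.85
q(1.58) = -22.23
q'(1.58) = -36.59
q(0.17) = 2.75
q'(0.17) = -7.79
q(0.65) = -1.85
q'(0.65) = -11.97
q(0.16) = 2.82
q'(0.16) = -7.73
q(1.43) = -17.21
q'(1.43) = -30.55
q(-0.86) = 8.63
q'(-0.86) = -3.23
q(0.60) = -1.27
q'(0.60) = -11.34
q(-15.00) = -47591.00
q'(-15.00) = 12878.00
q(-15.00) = -47591.00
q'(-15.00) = 12878.00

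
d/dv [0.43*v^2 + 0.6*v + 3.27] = 0.86*v + 0.6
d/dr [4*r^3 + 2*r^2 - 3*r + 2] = 12*r^2 + 4*r - 3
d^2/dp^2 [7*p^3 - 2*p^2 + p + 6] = 42*p - 4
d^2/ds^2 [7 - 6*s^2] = -12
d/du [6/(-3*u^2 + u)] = 6*(6*u - 1)/(u^2*(3*u - 1)^2)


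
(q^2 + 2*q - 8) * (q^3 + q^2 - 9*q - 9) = q^5 + 3*q^4 - 15*q^3 - 35*q^2 + 54*q + 72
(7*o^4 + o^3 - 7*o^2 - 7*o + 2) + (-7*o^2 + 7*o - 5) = 7*o^4 + o^3 - 14*o^2 - 3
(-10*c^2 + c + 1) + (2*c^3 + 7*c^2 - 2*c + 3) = 2*c^3 - 3*c^2 - c + 4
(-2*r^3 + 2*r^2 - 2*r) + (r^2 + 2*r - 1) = -2*r^3 + 3*r^2 - 1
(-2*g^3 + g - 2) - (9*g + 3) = -2*g^3 - 8*g - 5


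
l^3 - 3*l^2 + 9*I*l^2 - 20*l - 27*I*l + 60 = (l - 3)*(l + 4*I)*(l + 5*I)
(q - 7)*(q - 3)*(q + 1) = q^3 - 9*q^2 + 11*q + 21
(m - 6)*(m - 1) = m^2 - 7*m + 6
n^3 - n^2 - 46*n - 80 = (n - 8)*(n + 2)*(n + 5)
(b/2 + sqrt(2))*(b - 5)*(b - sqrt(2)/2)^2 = b^4/2 - 5*b^3/2 + sqrt(2)*b^3/2 - 5*sqrt(2)*b^2/2 - 7*b^2/4 + sqrt(2)*b/2 + 35*b/4 - 5*sqrt(2)/2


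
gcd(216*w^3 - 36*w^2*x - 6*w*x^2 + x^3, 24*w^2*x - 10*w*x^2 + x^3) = -6*w + x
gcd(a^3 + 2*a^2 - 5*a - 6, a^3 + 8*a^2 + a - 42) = a^2 + a - 6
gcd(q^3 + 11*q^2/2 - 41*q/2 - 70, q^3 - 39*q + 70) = q + 7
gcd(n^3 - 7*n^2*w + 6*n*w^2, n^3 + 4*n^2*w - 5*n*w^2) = -n^2 + n*w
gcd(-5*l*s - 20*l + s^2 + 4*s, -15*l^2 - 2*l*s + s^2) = -5*l + s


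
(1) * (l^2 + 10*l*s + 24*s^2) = l^2 + 10*l*s + 24*s^2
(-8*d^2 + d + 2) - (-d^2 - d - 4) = -7*d^2 + 2*d + 6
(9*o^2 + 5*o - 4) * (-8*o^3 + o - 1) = -72*o^5 - 40*o^4 + 41*o^3 - 4*o^2 - 9*o + 4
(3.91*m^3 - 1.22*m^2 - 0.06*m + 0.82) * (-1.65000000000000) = -6.4515*m^3 + 2.013*m^2 + 0.099*m - 1.353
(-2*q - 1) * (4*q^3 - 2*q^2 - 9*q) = -8*q^4 + 20*q^2 + 9*q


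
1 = 1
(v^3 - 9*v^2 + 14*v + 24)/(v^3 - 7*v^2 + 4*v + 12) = (v - 4)/(v - 2)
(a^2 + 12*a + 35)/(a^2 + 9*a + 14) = (a + 5)/(a + 2)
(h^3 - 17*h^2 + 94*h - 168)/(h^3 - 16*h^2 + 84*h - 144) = (h - 7)/(h - 6)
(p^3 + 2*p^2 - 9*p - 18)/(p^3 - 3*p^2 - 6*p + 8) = (p^2 - 9)/(p^2 - 5*p + 4)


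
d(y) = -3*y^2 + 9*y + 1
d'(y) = 9 - 6*y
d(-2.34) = -36.49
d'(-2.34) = 23.04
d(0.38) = 3.99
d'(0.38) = 6.72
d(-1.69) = -22.78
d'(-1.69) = 19.14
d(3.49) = -4.13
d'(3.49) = -11.94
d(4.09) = -12.37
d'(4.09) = -15.54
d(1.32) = 7.65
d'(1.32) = 1.08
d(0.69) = 5.78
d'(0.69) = 4.86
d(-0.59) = -5.35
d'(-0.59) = 12.54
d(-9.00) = -323.00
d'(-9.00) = 63.00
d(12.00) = -323.00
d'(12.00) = -63.00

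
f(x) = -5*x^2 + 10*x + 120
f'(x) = 10 - 10*x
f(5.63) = 17.82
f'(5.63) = -46.30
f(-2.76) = 54.31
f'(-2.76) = 37.60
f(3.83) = 84.96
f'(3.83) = -28.30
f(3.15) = 101.89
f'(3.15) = -21.50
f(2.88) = 107.33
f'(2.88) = -18.80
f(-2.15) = 75.39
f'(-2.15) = 31.50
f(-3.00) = 45.00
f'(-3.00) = 40.00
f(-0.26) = 117.06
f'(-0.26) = 12.60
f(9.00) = -195.00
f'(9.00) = -80.00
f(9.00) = -195.00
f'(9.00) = -80.00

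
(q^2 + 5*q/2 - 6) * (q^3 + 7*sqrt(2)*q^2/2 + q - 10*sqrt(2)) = q^5 + 5*q^4/2 + 7*sqrt(2)*q^4/2 - 5*q^3 + 35*sqrt(2)*q^3/4 - 31*sqrt(2)*q^2 + 5*q^2/2 - 25*sqrt(2)*q - 6*q + 60*sqrt(2)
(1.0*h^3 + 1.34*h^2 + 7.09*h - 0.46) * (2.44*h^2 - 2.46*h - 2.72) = 2.44*h^5 + 0.8096*h^4 + 11.2832*h^3 - 22.2086*h^2 - 18.1532*h + 1.2512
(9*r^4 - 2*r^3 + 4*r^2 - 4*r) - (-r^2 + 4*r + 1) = 9*r^4 - 2*r^3 + 5*r^2 - 8*r - 1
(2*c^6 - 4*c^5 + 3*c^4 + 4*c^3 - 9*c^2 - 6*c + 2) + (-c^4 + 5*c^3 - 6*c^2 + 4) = 2*c^6 - 4*c^5 + 2*c^4 + 9*c^3 - 15*c^2 - 6*c + 6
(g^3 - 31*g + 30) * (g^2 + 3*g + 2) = g^5 + 3*g^4 - 29*g^3 - 63*g^2 + 28*g + 60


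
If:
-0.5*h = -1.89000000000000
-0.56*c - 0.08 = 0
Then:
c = -0.14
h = 3.78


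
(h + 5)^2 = h^2 + 10*h + 25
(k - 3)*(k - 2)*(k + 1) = k^3 - 4*k^2 + k + 6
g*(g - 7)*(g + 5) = g^3 - 2*g^2 - 35*g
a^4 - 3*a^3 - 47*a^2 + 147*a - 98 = (a - 7)*(a - 2)*(a - 1)*(a + 7)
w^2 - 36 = (w - 6)*(w + 6)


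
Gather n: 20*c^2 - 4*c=20*c^2 - 4*c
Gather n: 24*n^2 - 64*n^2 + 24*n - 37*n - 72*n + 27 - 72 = -40*n^2 - 85*n - 45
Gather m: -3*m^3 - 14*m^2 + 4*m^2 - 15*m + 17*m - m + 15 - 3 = -3*m^3 - 10*m^2 + m + 12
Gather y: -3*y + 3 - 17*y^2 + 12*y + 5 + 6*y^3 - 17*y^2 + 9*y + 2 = 6*y^3 - 34*y^2 + 18*y + 10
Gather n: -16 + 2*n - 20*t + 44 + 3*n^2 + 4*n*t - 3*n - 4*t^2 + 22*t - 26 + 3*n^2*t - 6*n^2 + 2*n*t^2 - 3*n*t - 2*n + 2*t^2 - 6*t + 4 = n^2*(3*t - 3) + n*(2*t^2 + t - 3) - 2*t^2 - 4*t + 6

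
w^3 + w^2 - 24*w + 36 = (w - 3)*(w - 2)*(w + 6)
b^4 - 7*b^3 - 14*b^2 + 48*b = b*(b - 8)*(b - 2)*(b + 3)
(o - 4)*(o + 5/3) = o^2 - 7*o/3 - 20/3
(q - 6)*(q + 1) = q^2 - 5*q - 6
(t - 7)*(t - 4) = t^2 - 11*t + 28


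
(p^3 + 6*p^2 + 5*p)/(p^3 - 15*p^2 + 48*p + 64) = p*(p + 5)/(p^2 - 16*p + 64)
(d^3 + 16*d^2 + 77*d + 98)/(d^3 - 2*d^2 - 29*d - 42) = (d^2 + 14*d + 49)/(d^2 - 4*d - 21)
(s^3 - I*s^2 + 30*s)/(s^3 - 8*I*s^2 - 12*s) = (s + 5*I)/(s - 2*I)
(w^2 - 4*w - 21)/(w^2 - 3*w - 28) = (w + 3)/(w + 4)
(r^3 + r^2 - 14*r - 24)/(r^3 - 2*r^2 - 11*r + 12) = (r + 2)/(r - 1)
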